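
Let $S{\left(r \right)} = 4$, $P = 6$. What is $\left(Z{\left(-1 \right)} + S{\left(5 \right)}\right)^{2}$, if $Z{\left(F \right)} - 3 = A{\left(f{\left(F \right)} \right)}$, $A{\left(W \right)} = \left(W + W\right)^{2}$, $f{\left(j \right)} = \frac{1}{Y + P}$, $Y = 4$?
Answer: $\frac{30976}{625} \approx 49.562$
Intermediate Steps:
$f{\left(j \right)} = \frac{1}{10}$ ($f{\left(j \right)} = \frac{1}{4 + 6} = \frac{1}{10}$)
$A{\left(W \right)} = 4 W^{2}$ ($A{\left(W \right)} = \left(2 W\right)^{2} = 4 W^{2}$)
$Z{\left(F \right)} = \frac{76}{25}$ ($Z{\left(F \right)} = 3 + \frac{4}{100} = 3 + 4 \cdot \frac{1}{100} = 3 + \frac{1}{25} = \frac{76}{25}$)
$\left(Z{\left(-1 \right)} + S{\left(5 \right)}\right)^{2} = \left(\frac{76}{25} + 4\right)^{2} = \left(\frac{176}{25}\right)^{2} = \frac{30976}{625}$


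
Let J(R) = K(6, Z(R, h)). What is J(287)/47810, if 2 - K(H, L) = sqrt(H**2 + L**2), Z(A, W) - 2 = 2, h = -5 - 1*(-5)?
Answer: 1/23905 - sqrt(13)/23905 ≈ -0.00010900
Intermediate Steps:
h = 0 (h = -5 + 5 = 0)
Z(A, W) = 4 (Z(A, W) = 2 + 2 = 4)
K(H, L) = 2 - sqrt(H**2 + L**2)
J(R) = 2 - 2*sqrt(13) (J(R) = 2 - sqrt(6**2 + 4**2) = 2 - sqrt(36 + 16) = 2 - sqrt(52) = 2 - 2*sqrt(13))
J(287)/47810 = (2 - 2*sqrt(13))/47810 = (2 - 2*sqrt(13))*(1/47810) = 1/23905 - sqrt(13)/23905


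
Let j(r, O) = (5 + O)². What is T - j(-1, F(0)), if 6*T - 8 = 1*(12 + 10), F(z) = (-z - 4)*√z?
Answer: -20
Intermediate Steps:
F(z) = √z*(-4 - z) (F(z) = (-4 - z)*√z = √z*(-4 - z))
T = 5 (T = 4/3 + (1*(12 + 10))/6 = 4/3 + (1*22)/6 = 4/3 + (⅙)*22 = 4/3 + 11/3 = 5)
T - j(-1, F(0)) = 5 - (5 + √0*(-4 - 1*0))² = 5 - (5 + 0*(-4 + 0))² = 5 - (5 + 0*(-4))² = 5 - (5 + 0)² = 5 - 1*5² = 5 - 1*25 = 5 - 25 = -20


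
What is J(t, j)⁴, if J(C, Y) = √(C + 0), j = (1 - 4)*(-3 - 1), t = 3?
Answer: 9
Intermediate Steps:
j = 12 (j = -3*(-4) = 12)
J(C, Y) = √C
J(t, j)⁴ = (√3)⁴ = 9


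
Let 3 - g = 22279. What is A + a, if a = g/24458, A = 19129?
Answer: 233917403/12229 ≈ 19128.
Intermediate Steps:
g = -22276 (g = 3 - 1*22279 = 3 - 22279 = -22276)
a = -11138/12229 (a = -22276/24458 = -22276*1/24458 = -11138/12229 ≈ -0.91079)
A + a = 19129 - 11138/12229 = 233917403/12229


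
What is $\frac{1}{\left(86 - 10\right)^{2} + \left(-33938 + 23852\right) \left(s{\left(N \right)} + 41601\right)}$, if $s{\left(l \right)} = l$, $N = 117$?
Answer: $- \frac{1}{420761972} \approx -2.3766 \cdot 10^{-9}$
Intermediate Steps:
$\frac{1}{\left(86 - 10\right)^{2} + \left(-33938 + 23852\right) \left(s{\left(N \right)} + 41601\right)} = \frac{1}{\left(86 - 10\right)^{2} + \left(-33938 + 23852\right) \left(117 + 41601\right)} = \frac{1}{76^{2} - 420767748} = \frac{1}{5776 - 420767748} = \frac{1}{-420761972} = - \frac{1}{420761972}$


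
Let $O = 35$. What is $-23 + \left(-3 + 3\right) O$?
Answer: $-23$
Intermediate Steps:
$-23 + \left(-3 + 3\right) O = -23 + \left(-3 + 3\right) 35 = -23 + 0 \cdot 35 = -23 + 0 = -23$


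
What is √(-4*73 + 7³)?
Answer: √51 ≈ 7.1414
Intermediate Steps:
√(-4*73 + 7³) = √(-292 + 343) = √51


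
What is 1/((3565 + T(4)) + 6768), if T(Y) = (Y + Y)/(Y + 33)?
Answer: 37/382329 ≈ 9.6775e-5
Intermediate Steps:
T(Y) = 2*Y/(33 + Y) (T(Y) = (2*Y)/(33 + Y) = 2*Y/(33 + Y))
1/((3565 + T(4)) + 6768) = 1/((3565 + 2*4/(33 + 4)) + 6768) = 1/((3565 + 2*4/37) + 6768) = 1/((3565 + 2*4*(1/37)) + 6768) = 1/((3565 + 8/37) + 6768) = 1/(131913/37 + 6768) = 1/(382329/37) = 37/382329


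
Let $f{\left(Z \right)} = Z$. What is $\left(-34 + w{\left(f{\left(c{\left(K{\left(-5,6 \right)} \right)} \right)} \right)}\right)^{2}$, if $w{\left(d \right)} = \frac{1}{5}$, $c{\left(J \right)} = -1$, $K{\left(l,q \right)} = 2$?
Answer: $\frac{28561}{25} \approx 1142.4$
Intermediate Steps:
$w{\left(d \right)} = \frac{1}{5}$
$\left(-34 + w{\left(f{\left(c{\left(K{\left(-5,6 \right)} \right)} \right)} \right)}\right)^{2} = \left(-34 + \frac{1}{5}\right)^{2} = \left(- \frac{169}{5}\right)^{2} = \frac{28561}{25}$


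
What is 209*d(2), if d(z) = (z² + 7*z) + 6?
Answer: 5016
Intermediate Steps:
d(z) = 6 + z² + 7*z
209*d(2) = 209*(6 + 2² + 7*2) = 209*(6 + 4 + 14) = 209*24 = 5016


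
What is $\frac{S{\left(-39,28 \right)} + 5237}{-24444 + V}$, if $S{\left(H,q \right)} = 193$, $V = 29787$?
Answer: $\frac{1810}{1781} \approx 1.0163$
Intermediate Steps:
$\frac{S{\left(-39,28 \right)} + 5237}{-24444 + V} = \frac{193 + 5237}{-24444 + 29787} = \frac{5430}{5343} = 5430 \cdot \frac{1}{5343} = \frac{1810}{1781}$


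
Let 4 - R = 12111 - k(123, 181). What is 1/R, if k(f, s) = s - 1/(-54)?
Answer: -54/644003 ≈ -8.3851e-5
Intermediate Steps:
k(f, s) = 1/54 + s (k(f, s) = s - 1*(-1/54) = s + 1/54 = 1/54 + s)
R = -644003/54 (R = 4 - (12111 - (1/54 + 181)) = 4 - (12111 - 1*9775/54) = 4 - (12111 - 9775/54) = 4 - 1*644219/54 = 4 - 644219/54 = -644003/54 ≈ -11926.)
1/R = 1/(-644003/54) = -54/644003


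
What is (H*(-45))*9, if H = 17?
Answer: -6885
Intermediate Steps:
(H*(-45))*9 = (17*(-45))*9 = -765*9 = -6885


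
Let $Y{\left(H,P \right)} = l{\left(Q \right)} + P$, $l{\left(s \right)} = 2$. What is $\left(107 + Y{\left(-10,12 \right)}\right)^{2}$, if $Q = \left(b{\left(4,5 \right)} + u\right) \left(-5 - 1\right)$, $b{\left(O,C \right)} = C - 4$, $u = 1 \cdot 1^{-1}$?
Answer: $14641$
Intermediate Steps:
$u = 1$ ($u = 1 \cdot 1 = 1$)
$b{\left(O,C \right)} = -4 + C$
$Q = -12$ ($Q = \left(\left(-4 + 5\right) + 1\right) \left(-5 - 1\right) = \left(1 + 1\right) \left(-6\right) = 2 \left(-6\right) = -12$)
$Y{\left(H,P \right)} = 2 + P$
$\left(107 + Y{\left(-10,12 \right)}\right)^{2} = \left(107 + \left(2 + 12\right)\right)^{2} = \left(107 + 14\right)^{2} = 121^{2} = 14641$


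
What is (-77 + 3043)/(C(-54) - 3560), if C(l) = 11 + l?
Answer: -2966/3603 ≈ -0.82320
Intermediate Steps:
(-77 + 3043)/(C(-54) - 3560) = (-77 + 3043)/((11 - 54) - 3560) = 2966/(-43 - 3560) = 2966/(-3603) = 2966*(-1/3603) = -2966/3603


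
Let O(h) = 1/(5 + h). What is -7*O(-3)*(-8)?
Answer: 28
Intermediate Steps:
-7*O(-3)*(-8) = -7/(5 - 3)*(-8) = -7/2*(-8) = 28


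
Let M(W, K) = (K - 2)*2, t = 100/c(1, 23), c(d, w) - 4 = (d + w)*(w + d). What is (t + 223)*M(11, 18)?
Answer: 207104/29 ≈ 7141.5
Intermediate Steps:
c(d, w) = 4 + (d + w)² (c(d, w) = 4 + (d + w)*(w + d) = 4 + (d + w)*(d + w) = 4 + (d + w)²)
t = 5/29 (t = 100/(4 + (1 + 23)²) = 100/(4 + 24²) = 100/(4 + 576) = 100/580 = 100*(1/580) = 5/29 ≈ 0.17241)
M(W, K) = -4 + 2*K (M(W, K) = (-2 + K)*2 = -4 + 2*K)
(t + 223)*M(11, 18) = (5/29 + 223)*(-4 + 2*18) = 6472*(-4 + 36)/29 = (6472/29)*32 = 207104/29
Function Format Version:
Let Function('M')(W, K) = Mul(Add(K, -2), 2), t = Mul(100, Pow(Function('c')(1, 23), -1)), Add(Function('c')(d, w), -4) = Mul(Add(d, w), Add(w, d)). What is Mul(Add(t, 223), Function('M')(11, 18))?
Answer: Rational(207104, 29) ≈ 7141.5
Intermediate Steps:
Function('c')(d, w) = Add(4, Pow(Add(d, w), 2)) (Function('c')(d, w) = Add(4, Mul(Add(d, w), Add(w, d))) = Add(4, Mul(Add(d, w), Add(d, w))) = Add(4, Pow(Add(d, w), 2)))
t = Rational(5, 29) (t = Mul(100, Pow(Add(4, Pow(Add(1, 23), 2)), -1)) = Mul(100, Pow(Add(4, Pow(24, 2)), -1)) = Mul(100, Pow(Add(4, 576), -1)) = Mul(100, Pow(580, -1)) = Mul(100, Rational(1, 580)) = Rational(5, 29) ≈ 0.17241)
Function('M')(W, K) = Add(-4, Mul(2, K)) (Function('M')(W, K) = Mul(Add(-2, K), 2) = Add(-4, Mul(2, K)))
Mul(Add(t, 223), Function('M')(11, 18)) = Mul(Add(Rational(5, 29), 223), Add(-4, Mul(2, 18))) = Mul(Rational(6472, 29), Add(-4, 36)) = Mul(Rational(6472, 29), 32) = Rational(207104, 29)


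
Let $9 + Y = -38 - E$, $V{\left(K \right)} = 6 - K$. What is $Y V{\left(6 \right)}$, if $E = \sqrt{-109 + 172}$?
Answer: $0$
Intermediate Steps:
$E = 3 \sqrt{7}$ ($E = \sqrt{63} = 3 \sqrt{7} \approx 7.9373$)
$Y = -47 - 3 \sqrt{7}$ ($Y = -9 - \left(38 + 3 \sqrt{7}\right) = -47 - 3 \sqrt{7} \approx -54.937$)
$Y V{\left(6 \right)} = \left(-47 - 3 \sqrt{7}\right) \left(6 - 6\right) = \left(-47 - 3 \sqrt{7}\right) 0 = 0$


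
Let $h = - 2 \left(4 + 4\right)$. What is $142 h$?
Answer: $-2272$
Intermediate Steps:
$h = -16$ ($h = \left(-2\right) 8 = -16$)
$142 h = 142 \left(-16\right) = -2272$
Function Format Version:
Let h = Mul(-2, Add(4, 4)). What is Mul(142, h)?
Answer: -2272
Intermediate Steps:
h = -16 (h = Mul(-2, 8) = -16)
Mul(142, h) = Mul(142, -16) = -2272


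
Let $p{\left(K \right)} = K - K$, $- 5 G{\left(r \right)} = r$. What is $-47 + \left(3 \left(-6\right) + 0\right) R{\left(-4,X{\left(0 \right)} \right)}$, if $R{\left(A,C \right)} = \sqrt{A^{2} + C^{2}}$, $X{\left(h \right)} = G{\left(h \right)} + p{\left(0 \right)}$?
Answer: $-119$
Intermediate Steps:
$G{\left(r \right)} = - \frac{r}{5}$
$p{\left(K \right)} = 0$
$X{\left(h \right)} = - \frac{h}{5}$ ($X{\left(h \right)} = - \frac{h}{5} + 0 = - \frac{h}{5}$)
$-47 + \left(3 \left(-6\right) + 0\right) R{\left(-4,X{\left(0 \right)} \right)} = -47 + \left(3 \left(-6\right) + 0\right) \sqrt{\left(-4\right)^{2} + \left(\left(- \frac{1}{5}\right) 0\right)^{2}} = -47 + \left(-18 + 0\right) \sqrt{16 + 0^{2}} = -47 - 18 \sqrt{16 + 0} = -47 - 18 \sqrt{16} = -47 - 72 = -119$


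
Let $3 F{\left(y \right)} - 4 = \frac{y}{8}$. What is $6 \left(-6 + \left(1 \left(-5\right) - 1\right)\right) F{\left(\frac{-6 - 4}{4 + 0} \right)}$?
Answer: $- \frac{177}{2} \approx -88.5$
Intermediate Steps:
$F{\left(y \right)} = \frac{4}{3} + \frac{y}{24}$ ($F{\left(y \right)} = \frac{4}{3} + \frac{y \frac{1}{8}}{3} = \frac{4}{3} + \frac{\frac{1}{8} y}{3} = \frac{4}{3} + \frac{y}{24}$)
$6 \left(-6 + \left(1 \left(-5\right) - 1\right)\right) F{\left(\frac{-6 - 4}{4 + 0} \right)} = 6 \left(-6 + \left(1 \left(-5\right) - 1\right)\right) \left(\frac{4}{3} + \frac{\left(-6 - 4\right) \frac{1}{4 + 0}}{24}\right) = 6 \left(-6 - 6\right) \left(\frac{4}{3} + \frac{\left(-10\right) \frac{1}{4}}{24}\right) = 6 \left(-12\right) \left(\frac{4}{3} + \frac{1}{24} \left(- \frac{5}{2}\right)\right) = - 72 \left(\frac{4}{3} - \frac{5}{48}\right) = \left(-72\right) \frac{59}{48} = - \frac{177}{2}$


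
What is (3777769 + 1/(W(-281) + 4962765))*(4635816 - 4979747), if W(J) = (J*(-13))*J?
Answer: -5114366207468871339/3936272 ≈ -1.2993e+12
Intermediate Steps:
W(J) = -13*J**2 (W(J) = (-13*J)*J = -13*J**2)
(3777769 + 1/(W(-281) + 4962765))*(4635816 - 4979747) = (3777769 + 1/(-13*(-281)**2 + 4962765))*(4635816 - 4979747) = (3777769 + 1/(-13*78961 + 4962765))*(-343931) = (3777769 + 1/(-1026493 + 4962765))*(-343931) = (3777769 + 1/3936272)*(-343931) = (14870326337169/3936272)*(-343931) = -5114366207468871339/3936272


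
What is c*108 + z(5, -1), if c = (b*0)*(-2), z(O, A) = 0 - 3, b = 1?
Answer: -3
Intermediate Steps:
z(O, A) = -3
c = 0 (c = (1*0)*(-2) = 0*(-2) = 0)
c*108 + z(5, -1) = 0*108 - 3 = 0 - 3 = -3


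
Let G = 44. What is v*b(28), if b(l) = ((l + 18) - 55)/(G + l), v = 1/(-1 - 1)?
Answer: 1/16 ≈ 0.062500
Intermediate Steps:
v = -½ (v = 1/(-2) = -½ ≈ -0.50000)
b(l) = (-37 + l)/(44 + l) (b(l) = ((l + 18) - 55)/(44 + l) = ((18 + l) - 55)/(44 + l) = (-37 + l)/(44 + l))
v*b(28) = -(-37 + 28)/(2*(44 + 28)) = -(-9)/(2*72) = -(-9)/144 = -½*(-⅛) = 1/16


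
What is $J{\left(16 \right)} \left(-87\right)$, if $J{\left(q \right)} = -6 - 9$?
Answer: $1305$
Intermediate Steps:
$J{\left(q \right)} = -15$
$J{\left(16 \right)} \left(-87\right) = \left(-15\right) \left(-87\right) = 1305$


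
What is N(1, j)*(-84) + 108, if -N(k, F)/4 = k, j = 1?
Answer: 444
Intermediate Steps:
N(k, F) = -4*k
N(1, j)*(-84) + 108 = -4*1*(-84) + 108 = -4*(-84) + 108 = 336 + 108 = 444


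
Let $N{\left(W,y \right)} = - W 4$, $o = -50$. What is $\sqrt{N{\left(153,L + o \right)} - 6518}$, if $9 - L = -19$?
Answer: $i \sqrt{7130} \approx 84.439 i$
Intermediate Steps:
$L = 28$ ($L = 9 - -19 = 9 + 19 = 28$)
$N{\left(W,y \right)} = - 4 W$
$\sqrt{N{\left(153,L + o \right)} - 6518} = \sqrt{\left(-4\right) 153 - 6518} = \sqrt{-612 - 6518} = \sqrt{-7130} = i \sqrt{7130}$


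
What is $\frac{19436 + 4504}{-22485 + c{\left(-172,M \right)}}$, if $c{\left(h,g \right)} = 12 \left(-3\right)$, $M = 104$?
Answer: $- \frac{7980}{7507} \approx -1.063$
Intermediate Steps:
$c{\left(h,g \right)} = -36$
$\frac{19436 + 4504}{-22485 + c{\left(-172,M \right)}} = \frac{19436 + 4504}{-22485 - 36} = \frac{23940}{-22521} = 23940 \left(- \frac{1}{22521}\right) = - \frac{7980}{7507}$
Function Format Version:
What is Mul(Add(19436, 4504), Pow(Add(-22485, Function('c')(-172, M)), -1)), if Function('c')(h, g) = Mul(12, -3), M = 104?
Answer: Rational(-7980, 7507) ≈ -1.0630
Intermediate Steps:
Function('c')(h, g) = -36
Mul(Add(19436, 4504), Pow(Add(-22485, Function('c')(-172, M)), -1)) = Mul(Add(19436, 4504), Pow(Add(-22485, -36), -1)) = Mul(23940, Pow(-22521, -1)) = Mul(23940, Rational(-1, 22521)) = Rational(-7980, 7507)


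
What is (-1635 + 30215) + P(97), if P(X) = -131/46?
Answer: 1314549/46 ≈ 28577.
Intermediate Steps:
P(X) = -131/46 (P(X) = -131*1/46 = -131/46)
(-1635 + 30215) + P(97) = (-1635 + 30215) - 131/46 = 28580 - 131/46 = 1314549/46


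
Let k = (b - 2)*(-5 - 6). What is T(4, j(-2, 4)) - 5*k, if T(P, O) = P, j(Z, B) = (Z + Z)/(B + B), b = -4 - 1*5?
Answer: -601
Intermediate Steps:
b = -9 (b = -4 - 5 = -9)
j(Z, B) = Z/B (j(Z, B) = (2*Z)/((2*B)) = (2*Z)*(1/(2*B)) = Z/B)
k = 121 (k = (-9 - 2)*(-5 - 6) = -11*(-11) = 121)
T(4, j(-2, 4)) - 5*k = 4 - 5*121 = 4 - 605 = -601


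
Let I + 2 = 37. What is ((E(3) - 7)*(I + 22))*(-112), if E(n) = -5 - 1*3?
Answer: 95760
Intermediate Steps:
I = 35 (I = -2 + 37 = 35)
E(n) = -8 (E(n) = -5 - 3 = -8)
((E(3) - 7)*(I + 22))*(-112) = ((-8 - 7)*(35 + 22))*(-112) = -15*57*(-112) = -855*(-112) = 95760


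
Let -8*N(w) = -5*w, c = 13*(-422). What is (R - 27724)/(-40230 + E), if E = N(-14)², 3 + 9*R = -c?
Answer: 3904528/5782095 ≈ 0.67528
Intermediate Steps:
c = -5486
N(w) = 5*w/8 (N(w) = -(-5)*w/8 = 5*w/8)
R = 5483/9 (R = -⅓ + (-1*(-5486))/9 = -⅓ + (⅑)*5486 = -⅓ + 5486/9 = 5483/9 ≈ 609.22)
E = 1225/16 (E = ((5/8)*(-14))² = (-35/4)² = 1225/16 ≈ 76.563)
(R - 27724)/(-40230 + E) = (5483/9 - 27724)/(-40230 + 1225/16) = -244033/(9*(-642455/16)) = -244033/9*(-16/642455) = 3904528/5782095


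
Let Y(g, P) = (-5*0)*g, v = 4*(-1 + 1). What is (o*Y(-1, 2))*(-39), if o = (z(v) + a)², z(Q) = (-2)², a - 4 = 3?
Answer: 0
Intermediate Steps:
a = 7 (a = 4 + 3 = 7)
v = 0 (v = 4*0 = 0)
Y(g, P) = 0 (Y(g, P) = 0*g = 0)
z(Q) = 4
o = 121 (o = (4 + 7)² = 11² = 121)
(o*Y(-1, 2))*(-39) = (121*0)*(-39) = 0*(-39) = 0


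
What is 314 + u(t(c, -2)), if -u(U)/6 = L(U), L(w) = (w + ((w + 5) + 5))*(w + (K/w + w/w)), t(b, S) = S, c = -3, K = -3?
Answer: 296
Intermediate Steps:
L(w) = (10 + 2*w)*(1 + w - 3/w) (L(w) = (w + ((w + 5) + 5))*(w + (-3/w + w/w)) = (w + ((5 + w) + 5))*(w + (-3/w + 1)) = (w + (10 + w))*(w + (1 - 3/w)) = (10 + 2*w)*(1 + w - 3/w))
u(U) = -24 - 72*U - 12*U² + 180/U (u(U) = -6*(4 - 30/U + 2*U² + 12*U) = -24 - 72*U - 12*U² + 180/U)
314 + u(t(c, -2)) = 314 + (-24 - 72*(-2) - 12*(-2)² + 180/(-2)) = 314 + (-24 + 144 - 12*4 + 180*(-½)) = 314 + (-24 + 144 - 48 - 90) = 314 - 18 = 296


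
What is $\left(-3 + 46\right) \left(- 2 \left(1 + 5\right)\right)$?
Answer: $-516$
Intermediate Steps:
$\left(-3 + 46\right) \left(- 2 \left(1 + 5\right)\right) = 43 \left(\left(-2\right) 6\right) = 43 \left(-12\right) = -516$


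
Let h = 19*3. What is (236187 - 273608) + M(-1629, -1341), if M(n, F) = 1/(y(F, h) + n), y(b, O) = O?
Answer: -58825813/1572 ≈ -37421.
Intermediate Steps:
h = 57
M(n, F) = 1/(57 + n)
(236187 - 273608) + M(-1629, -1341) = (236187 - 273608) + 1/(57 - 1629) = -37421 + 1/(-1572) = -37421 - 1/1572 = -58825813/1572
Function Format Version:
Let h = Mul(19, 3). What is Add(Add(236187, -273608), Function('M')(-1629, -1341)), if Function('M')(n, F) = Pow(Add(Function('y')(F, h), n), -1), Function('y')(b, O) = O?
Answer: Rational(-58825813, 1572) ≈ -37421.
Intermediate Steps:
h = 57
Function('M')(n, F) = Pow(Add(57, n), -1)
Add(Add(236187, -273608), Function('M')(-1629, -1341)) = Add(Add(236187, -273608), Pow(Add(57, -1629), -1)) = Add(-37421, Pow(-1572, -1)) = Add(-37421, Rational(-1, 1572)) = Rational(-58825813, 1572)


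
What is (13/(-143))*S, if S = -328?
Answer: 328/11 ≈ 29.818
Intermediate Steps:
(13/(-143))*S = (13/(-143))*(-328) = (13*(-1/143))*(-328) = -1/11*(-328) = 328/11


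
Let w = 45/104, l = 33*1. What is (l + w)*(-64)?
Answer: -27816/13 ≈ -2139.7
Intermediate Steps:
l = 33
w = 45/104 (w = 45*(1/104) = 45/104 ≈ 0.43269)
(l + w)*(-64) = (33 + 45/104)*(-64) = (3477/104)*(-64) = -27816/13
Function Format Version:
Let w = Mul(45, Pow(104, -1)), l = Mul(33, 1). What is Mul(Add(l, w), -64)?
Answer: Rational(-27816, 13) ≈ -2139.7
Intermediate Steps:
l = 33
w = Rational(45, 104) (w = Mul(45, Rational(1, 104)) = Rational(45, 104) ≈ 0.43269)
Mul(Add(l, w), -64) = Mul(Add(33, Rational(45, 104)), -64) = Mul(Rational(3477, 104), -64) = Rational(-27816, 13)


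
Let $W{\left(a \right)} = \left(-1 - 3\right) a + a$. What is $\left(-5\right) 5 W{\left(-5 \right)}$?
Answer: $-375$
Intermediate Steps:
$W{\left(a \right)} = - 3 a$ ($W{\left(a \right)} = \left(-1 - 3\right) a + a = - 4 a + a = - 3 a$)
$\left(-5\right) 5 W{\left(-5 \right)} = \left(-5\right) 5 \left(\left(-3\right) \left(-5\right)\right) = \left(-25\right) 15 = -375$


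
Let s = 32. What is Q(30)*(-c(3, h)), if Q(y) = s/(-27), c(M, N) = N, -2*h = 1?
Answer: -16/27 ≈ -0.59259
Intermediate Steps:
h = -½ (h = -½*1 = -½ ≈ -0.50000)
Q(y) = -32/27 (Q(y) = 32/(-27) = 32*(-1/27) = -32/27)
Q(30)*(-c(3, h)) = -(-32)*(-1)/(27*2) = -32/27*½ = -16/27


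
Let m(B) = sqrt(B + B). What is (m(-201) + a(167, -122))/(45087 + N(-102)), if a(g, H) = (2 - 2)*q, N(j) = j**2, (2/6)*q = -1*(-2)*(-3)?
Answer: I*sqrt(402)/55491 ≈ 0.00036132*I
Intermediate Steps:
q = -18 (q = 3*(-1*(-2)*(-3)) = 3*(2*(-3)) = 3*(-6) = -18)
m(B) = sqrt(2)*sqrt(B) (m(B) = sqrt(2*B) = sqrt(2)*sqrt(B))
a(g, H) = 0 (a(g, H) = (2 - 2)*(-18) = 0*(-18) = 0)
(m(-201) + a(167, -122))/(45087 + N(-102)) = (sqrt(2)*sqrt(-201) + 0)/(45087 + (-102)**2) = (sqrt(2)*(I*sqrt(201)) + 0)/(45087 + 10404) = (I*sqrt(402) + 0)/55491 = (I*sqrt(402))*(1/55491) = I*sqrt(402)/55491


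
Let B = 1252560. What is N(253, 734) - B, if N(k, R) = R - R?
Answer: -1252560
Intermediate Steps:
N(k, R) = 0
N(253, 734) - B = 0 - 1*1252560 = 0 - 1252560 = -1252560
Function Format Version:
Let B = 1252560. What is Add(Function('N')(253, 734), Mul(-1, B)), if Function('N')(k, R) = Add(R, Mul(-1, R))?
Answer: -1252560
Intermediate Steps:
Function('N')(k, R) = 0
Add(Function('N')(253, 734), Mul(-1, B)) = Add(0, Mul(-1, 1252560)) = Add(0, -1252560) = -1252560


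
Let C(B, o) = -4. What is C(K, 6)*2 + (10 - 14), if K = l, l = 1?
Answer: -12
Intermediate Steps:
K = 1
C(K, 6)*2 + (10 - 14) = -4*2 + (10 - 14) = -8 - 4 = -12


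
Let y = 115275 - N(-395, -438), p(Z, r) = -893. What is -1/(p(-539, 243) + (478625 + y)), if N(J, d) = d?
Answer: -1/593445 ≈ -1.6851e-6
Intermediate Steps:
y = 115713 (y = 115275 - 1*(-438) = 115275 + 438 = 115713)
-1/(p(-539, 243) + (478625 + y)) = -1/(-893 + (478625 + 115713)) = -1/(-893 + 594338) = -1/593445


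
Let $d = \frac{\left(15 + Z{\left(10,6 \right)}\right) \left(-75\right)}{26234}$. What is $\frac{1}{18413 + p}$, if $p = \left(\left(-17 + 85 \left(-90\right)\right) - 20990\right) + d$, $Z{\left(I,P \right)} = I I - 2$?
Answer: $- \frac{26234}{268749571} \approx -9.7615 \cdot 10^{-5}$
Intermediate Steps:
$Z{\left(I,P \right)} = -2 + I^{2}$ ($Z{\left(I,P \right)} = I^{2} - 2 = -2 + I^{2}$)
$d = - \frac{8475}{26234}$ ($d = \frac{\left(15 - \left(2 - 10^{2}\right)\right) \left(-75\right)}{26234} = \left(15 + \left(-2 + 100\right)\right) \left(-75\right) \frac{1}{26234} = \left(15 + 98\right) \left(-75\right) \frac{1}{26234} = 113 \left(-75\right) \frac{1}{26234} = \left(-8475\right) \frac{1}{26234} = - \frac{8475}{26234} \approx -0.32305$)
$p = - \frac{751796213}{26234}$ ($p = \left(\left(-17 + 85 \left(-90\right)\right) - 20990\right) - \frac{8475}{26234} = \left(\left(-17 - 7650\right) - 20990\right) - \frac{8475}{26234} = \left(-7667 - 20990\right) - \frac{8475}{26234} = -28657 - \frac{8475}{26234} = - \frac{751796213}{26234} \approx -28657.0$)
$\frac{1}{18413 + p} = \frac{1}{18413 - \frac{751796213}{26234}} = \frac{1}{- \frac{268749571}{26234}} = - \frac{26234}{268749571}$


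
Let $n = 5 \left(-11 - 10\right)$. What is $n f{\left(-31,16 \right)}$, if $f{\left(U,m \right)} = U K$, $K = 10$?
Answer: $32550$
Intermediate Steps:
$f{\left(U,m \right)} = 10 U$ ($f{\left(U,m \right)} = U 10 = 10 U$)
$n = -105$ ($n = 5 \left(-21\right) = -105$)
$n f{\left(-31,16 \right)} = - 105 \cdot 10 \left(-31\right) = \left(-105\right) \left(-310\right) = 32550$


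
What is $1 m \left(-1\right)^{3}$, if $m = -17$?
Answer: $17$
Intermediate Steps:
$1 m \left(-1\right)^{3} = 1 \left(-17\right) \left(-1\right)^{3} = \left(-17\right) \left(-1\right) = 17$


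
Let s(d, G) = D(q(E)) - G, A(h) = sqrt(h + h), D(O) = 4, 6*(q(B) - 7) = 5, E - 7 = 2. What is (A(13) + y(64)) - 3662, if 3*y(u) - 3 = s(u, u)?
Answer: -3681 + sqrt(26) ≈ -3675.9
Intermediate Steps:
E = 9 (E = 7 + 2 = 9)
q(B) = 47/6 (q(B) = 7 + (1/6)*5 = 7 + 5/6 = 47/6)
A(h) = sqrt(2)*sqrt(h) (A(h) = sqrt(2*h) = sqrt(2)*sqrt(h))
s(d, G) = 4 - G
y(u) = 7/3 - u/3 (y(u) = 1 + (4 - u)/3 = 1 + (4/3 - u/3) = 7/3 - u/3)
(A(13) + y(64)) - 3662 = (sqrt(2)*sqrt(13) + (7/3 - 1/3*64)) - 3662 = (sqrt(26) + (7/3 - 64/3)) - 3662 = (sqrt(26) - 19) - 3662 = (-19 + sqrt(26)) - 3662 = -3681 + sqrt(26)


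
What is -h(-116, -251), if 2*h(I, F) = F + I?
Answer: 367/2 ≈ 183.50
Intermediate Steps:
h(I, F) = F/2 + I/2 (h(I, F) = (F + I)/2 = F/2 + I/2)
-h(-116, -251) = -((½)*(-251) + (½)*(-116)) = -(-251/2 - 58) = -1*(-367/2) = 367/2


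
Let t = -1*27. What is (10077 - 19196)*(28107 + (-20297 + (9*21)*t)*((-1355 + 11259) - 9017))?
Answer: 205192938467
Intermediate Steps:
t = -27
(10077 - 19196)*(28107 + (-20297 + (9*21)*t)*((-1355 + 11259) - 9017)) = (10077 - 19196)*(28107 + (-20297 + (9*21)*(-27))*((-1355 + 11259) - 9017)) = -9119*(28107 + (-20297 + 189*(-27))*(9904 - 9017)) = -9119*(28107 + (-20297 - 5103)*887) = -9119*(28107 - 25400*887) = -9119*(28107 - 22529800) = -9119*(-22501693) = 205192938467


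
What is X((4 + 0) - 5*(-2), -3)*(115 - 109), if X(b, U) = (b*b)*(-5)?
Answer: -5880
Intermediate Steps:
X(b, U) = -5*b² (X(b, U) = b²*(-5) = -5*b²)
X((4 + 0) - 5*(-2), -3)*(115 - 109) = (-5*((4 + 0) - 5*(-2))²)*(115 - 109) = -5*(4 + 10)²*6 = -5*14²*6 = -5*196*6 = -980*6 = -5880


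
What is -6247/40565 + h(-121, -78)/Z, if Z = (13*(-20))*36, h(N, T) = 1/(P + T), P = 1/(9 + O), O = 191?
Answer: -1200125483/7793104410 ≈ -0.15400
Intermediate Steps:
P = 1/200 (P = 1/(9 + 191) = 1/200 ≈ 0.0050000)
h(N, T) = 1/(1/200 + T)
Z = -9360 (Z = -260*36 = -9360)
-6247/40565 + h(-121, -78)/Z = -6247/40565 + (200/(1 + 200*(-78)))/(-9360) = -6247*1/40565 + (200/(1 - 15600))*(-1/9360) = -6247/40565 + (200/(-15599))*(-1/9360) = -6247/40565 + (200*(-1/15599))*(-1/9360) = -6247/40565 - 200/15599*(-1/9360) = -6247/40565 + 5/3650166 = -1200125483/7793104410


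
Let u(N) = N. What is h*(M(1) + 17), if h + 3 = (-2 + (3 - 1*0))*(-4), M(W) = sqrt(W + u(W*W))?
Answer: -119 - 7*sqrt(2) ≈ -128.90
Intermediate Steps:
M(W) = sqrt(W + W**2) (M(W) = sqrt(W + W*W) = sqrt(W + W**2))
h = -7 (h = -3 + (-2 + (3 - 1*0))*(-4) = -3 + (-2 + (3 + 0))*(-4) = -3 + (-2 + 3)*(-4) = -3 + 1*(-4) = -3 - 4 = -7)
h*(M(1) + 17) = -7*(sqrt(1*(1 + 1)) + 17) = -7*(sqrt(1*2) + 17) = -7*(sqrt(2) + 17) = -7*(17 + sqrt(2)) = -119 - 7*sqrt(2)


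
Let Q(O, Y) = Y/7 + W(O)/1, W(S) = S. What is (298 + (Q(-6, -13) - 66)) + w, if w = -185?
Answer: 274/7 ≈ 39.143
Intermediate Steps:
Q(O, Y) = O + Y/7 (Q(O, Y) = Y/7 + O/1 = Y*(1/7) + O*1 = Y/7 + O = O + Y/7)
(298 + (Q(-6, -13) - 66)) + w = (298 + ((-6 + (1/7)*(-13)) - 66)) - 185 = (298 + ((-6 - 13/7) - 66)) - 185 = (298 + (-55/7 - 66)) - 185 = (298 - 517/7) - 185 = 1569/7 - 185 = 274/7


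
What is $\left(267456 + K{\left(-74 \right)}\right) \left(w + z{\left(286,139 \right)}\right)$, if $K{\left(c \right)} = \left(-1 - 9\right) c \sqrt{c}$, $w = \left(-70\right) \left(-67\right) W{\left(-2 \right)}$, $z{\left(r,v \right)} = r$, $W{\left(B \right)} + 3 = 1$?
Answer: $-2432244864 - 6729560 i \sqrt{74} \approx -2.4322 \cdot 10^{9} - 5.789 \cdot 10^{7} i$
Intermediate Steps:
$W{\left(B \right)} = -2$ ($W{\left(B \right)} = -3 + 1 = -2$)
$w = -9380$ ($w = \left(-70\right) \left(-67\right) \left(-2\right) = 4690 \left(-2\right) = -9380$)
$K{\left(c \right)} = - 10 c^{\frac{3}{2}}$ ($K{\left(c \right)} = - 10 c \sqrt{c} = - 10 c^{\frac{3}{2}}$)
$\left(267456 + K{\left(-74 \right)}\right) \left(w + z{\left(286,139 \right)}\right) = \left(267456 - 10 \left(-74\right)^{\frac{3}{2}}\right) \left(-9380 + 286\right) = \left(267456 - 10 \left(- 74 i \sqrt{74}\right)\right) \left(-9094\right) = \left(267456 + 740 i \sqrt{74}\right) \left(-9094\right) = -2432244864 - 6729560 i \sqrt{74}$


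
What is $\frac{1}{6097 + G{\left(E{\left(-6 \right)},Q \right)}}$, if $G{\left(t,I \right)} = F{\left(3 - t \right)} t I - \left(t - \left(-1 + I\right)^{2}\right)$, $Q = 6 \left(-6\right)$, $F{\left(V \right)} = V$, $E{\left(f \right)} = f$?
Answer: $\frac{1}{9416} \approx 0.0001062$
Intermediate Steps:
$Q = -36$
$G{\left(t,I \right)} = \left(-1 + I\right)^{2} - t + I t \left(3 - t\right)$ ($G{\left(t,I \right)} = \left(3 - t\right) t I - \left(t - \left(-1 + I\right)^{2}\right) = t \left(3 - t\right) I - \left(t - \left(-1 + I\right)^{2}\right) = I t \left(3 - t\right) - \left(t - \left(-1 + I\right)^{2}\right) = \left(-1 + I\right)^{2} - t + I t \left(3 - t\right)$)
$\frac{1}{6097 + G{\left(E{\left(-6 \right)},Q \right)}} = \frac{1}{6097 - \left(-6 - \left(-1 - 36\right)^{2} - - 216 \left(-3 - 6\right)\right)} = \frac{1}{6097 + \left(\left(-37\right)^{2} + 6 - \left(-36\right) \left(-6\right) \left(-9\right)\right)} = \frac{1}{6097 + \left(1369 + 6 + 1944\right)} = \frac{1}{6097 + 3319} = \frac{1}{9416}$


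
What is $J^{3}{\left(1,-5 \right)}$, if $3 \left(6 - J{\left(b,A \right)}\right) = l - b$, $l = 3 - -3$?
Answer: $\frac{2197}{27} \approx 81.37$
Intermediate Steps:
$l = 6$ ($l = 3 + 3 = 6$)
$J{\left(b,A \right)} = 4 + \frac{b}{3}$ ($J{\left(b,A \right)} = 6 - \frac{6 - b}{3} = 6 + \left(-2 + \frac{b}{3}\right) = 4 + \frac{b}{3}$)
$J^{3}{\left(1,-5 \right)} = \left(4 + \frac{1}{3} \cdot 1\right)^{3} = \left(4 + \frac{1}{3}\right)^{3} = \left(\frac{13}{3}\right)^{3} = \frac{2197}{27}$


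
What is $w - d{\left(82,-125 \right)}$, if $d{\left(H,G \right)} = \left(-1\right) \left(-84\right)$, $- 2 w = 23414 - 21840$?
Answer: $-871$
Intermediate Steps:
$w = -787$ ($w = - \frac{23414 - 21840}{2} = \left(- \frac{1}{2}\right) 1574 = -787$)
$d{\left(H,G \right)} = 84$
$w - d{\left(82,-125 \right)} = -787 - 84 = -871$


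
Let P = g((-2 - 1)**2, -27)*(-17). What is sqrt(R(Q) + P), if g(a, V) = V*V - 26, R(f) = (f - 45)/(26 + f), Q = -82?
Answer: I*sqrt(9367806)/28 ≈ 109.31*I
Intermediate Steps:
R(f) = (-45 + f)/(26 + f)
g(a, V) = -26 + V**2 (g(a, V) = V**2 - 26 = -26 + V**2)
P = -11951 (P = (-26 + (-27)**2)*(-17) = (-26 + 729)*(-17) = 703*(-17) = -11951)
sqrt(R(Q) + P) = sqrt((-45 - 82)/(26 - 82) - 11951) = sqrt(-127/(-56) - 11951) = sqrt(-1/56*(-127) - 11951) = sqrt(127/56 - 11951) = sqrt(-669129/56) = I*sqrt(9367806)/28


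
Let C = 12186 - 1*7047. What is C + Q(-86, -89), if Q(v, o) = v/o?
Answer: 457457/89 ≈ 5140.0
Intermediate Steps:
C = 5139 (C = 12186 - 7047 = 5139)
C + Q(-86, -89) = 5139 - 86/(-89) = 5139 - 86*(-1/89) = 5139 + 86/89 = 457457/89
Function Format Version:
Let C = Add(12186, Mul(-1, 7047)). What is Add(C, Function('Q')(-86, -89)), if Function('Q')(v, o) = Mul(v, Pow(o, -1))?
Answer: Rational(457457, 89) ≈ 5140.0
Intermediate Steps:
C = 5139 (C = Add(12186, -7047) = 5139)
Add(C, Function('Q')(-86, -89)) = Add(5139, Mul(-86, Pow(-89, -1))) = Add(5139, Mul(-86, Rational(-1, 89))) = Add(5139, Rational(86, 89)) = Rational(457457, 89)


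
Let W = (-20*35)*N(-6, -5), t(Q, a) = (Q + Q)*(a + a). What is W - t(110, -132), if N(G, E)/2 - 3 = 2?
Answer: 51080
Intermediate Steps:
t(Q, a) = 4*Q*a (t(Q, a) = (2*Q)*(2*a) = 4*Q*a)
N(G, E) = 10 (N(G, E) = 6 + 2*2 = 6 + 4 = 10)
W = -7000 (W = -20*35*10 = -700*10 = -7000)
W - t(110, -132) = -7000 - 4*110*(-132) = -7000 - 1*(-58080) = -7000 + 58080 = 51080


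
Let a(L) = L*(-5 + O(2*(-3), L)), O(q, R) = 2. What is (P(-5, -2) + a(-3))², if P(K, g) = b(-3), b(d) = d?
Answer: 36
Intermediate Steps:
P(K, g) = -3
a(L) = -3*L (a(L) = L*(-5 + 2) = L*(-3) = -3*L)
(P(-5, -2) + a(-3))² = (-3 - 3*(-3))² = (-3 + 9)² = 6² = 36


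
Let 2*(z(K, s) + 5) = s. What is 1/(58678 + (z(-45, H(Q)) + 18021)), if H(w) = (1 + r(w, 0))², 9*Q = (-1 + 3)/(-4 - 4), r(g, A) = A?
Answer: 2/153389 ≈ 1.3039e-5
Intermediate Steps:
Q = -1/36 (Q = ((-1 + 3)/(-4 - 4))/9 = (2/(-8))/9 = (2*(-⅛))/9 = (⅑)*(-¼) = -1/36 ≈ -0.027778)
H(w) = 1 (H(w) = (1 + 0)² = 1² = 1)
z(K, s) = -5 + s/2
1/(58678 + (z(-45, H(Q)) + 18021)) = 1/(58678 + ((-5 + (½)*1) + 18021)) = 1/(58678 + ((-5 + ½) + 18021)) = 1/(58678 + (-9/2 + 18021)) = 1/(58678 + 36033/2) = 1/(153389/2) = 2/153389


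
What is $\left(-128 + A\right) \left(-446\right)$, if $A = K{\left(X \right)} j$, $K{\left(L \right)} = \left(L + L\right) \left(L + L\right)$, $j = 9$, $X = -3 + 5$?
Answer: $-7136$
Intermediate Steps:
$X = 2$
$K{\left(L \right)} = 4 L^{2}$ ($K{\left(L \right)} = 2 L 2 L = 4 L^{2}$)
$A = 144$ ($A = 4 \cdot 2^{2} \cdot 9 = 4 \cdot 4 \cdot 9 = 16 \cdot 9 = 144$)
$\left(-128 + A\right) \left(-446\right) = \left(-128 + 144\right) \left(-446\right) = 16 \left(-446\right) = -7136$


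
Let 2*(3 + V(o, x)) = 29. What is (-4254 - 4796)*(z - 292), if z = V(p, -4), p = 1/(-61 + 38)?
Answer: 2538525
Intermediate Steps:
p = -1/23 (p = 1/(-23) = -1/23 ≈ -0.043478)
V(o, x) = 23/2 (V(o, x) = -3 + (½)*29 = -3 + 29/2 = 23/2)
z = 23/2 ≈ 11.500
(-4254 - 4796)*(z - 292) = (-4254 - 4796)*(23/2 - 292) = -9050*(-561/2) = 2538525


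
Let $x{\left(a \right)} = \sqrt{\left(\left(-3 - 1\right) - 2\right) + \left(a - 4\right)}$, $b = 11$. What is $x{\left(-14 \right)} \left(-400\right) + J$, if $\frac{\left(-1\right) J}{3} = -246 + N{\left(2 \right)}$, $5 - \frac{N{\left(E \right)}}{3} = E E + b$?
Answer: $828 - 800 i \sqrt{6} \approx 828.0 - 1959.6 i$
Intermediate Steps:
$x{\left(a \right)} = \sqrt{-10 + a}$ ($x{\left(a \right)} = \sqrt{\left(-4 - 2\right) + \left(-4 + a\right)} = \sqrt{-6 + \left(-4 + a\right)} = \sqrt{-10 + a}$)
$N{\left(E \right)} = -18 - 3 E^{2}$ ($N{\left(E \right)} = 15 - 3 \left(E E + 11\right) = 15 - 3 \left(E^{2} + 11\right) = 15 - 3 \left(11 + E^{2}\right) = 15 - \left(33 + 3 E^{2}\right) = -18 - 3 E^{2}$)
$J = 828$ ($J = - 3 \left(-246 - \left(18 + 3 \cdot 2^{2}\right)\right) = - 3 \left(-246 - 30\right) = \left(-3\right) \left(-276\right) = 828$)
$x{\left(-14 \right)} \left(-400\right) + J = \sqrt{-10 - 14} \left(-400\right) + 828 = \sqrt{-24} \left(-400\right) + 828 = 2 i \sqrt{6} \left(-400\right) + 828 = - 800 i \sqrt{6} + 828 = 828 - 800 i \sqrt{6}$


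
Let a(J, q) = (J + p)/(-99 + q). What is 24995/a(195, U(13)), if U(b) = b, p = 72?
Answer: -2149570/267 ≈ -8050.8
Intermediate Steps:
a(J, q) = (72 + J)/(-99 + q) (a(J, q) = (J + 72)/(-99 + q) = (72 + J)/(-99 + q))
24995/a(195, U(13)) = 24995/(((72 + 195)/(-99 + 13))) = 24995/((267/(-86))) = 24995/((-1/86*267)) = 24995/(-267/86) = 24995*(-86/267) = -2149570/267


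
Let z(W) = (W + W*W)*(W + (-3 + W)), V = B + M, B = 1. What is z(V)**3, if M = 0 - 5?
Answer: -2299968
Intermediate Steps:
M = -5
V = -4 (V = 1 - 5 = -4)
z(W) = (-3 + 2*W)*(W + W**2) (z(W) = (W + W**2)*(-3 + 2*W) = (-3 + 2*W)*(W + W**2))
z(V)**3 = (-4*(-3 - 1*(-4) + 2*(-4)**2))**3 = (-4*(-3 + 4 + 2*16))**3 = (-4*(-3 + 4 + 32))**3 = (-4*33)**3 = (-132)**3 = -2299968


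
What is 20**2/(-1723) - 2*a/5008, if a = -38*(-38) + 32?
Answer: -886187/1078598 ≈ -0.82161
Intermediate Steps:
a = 1476 (a = 1444 + 32 = 1476)
20**2/(-1723) - 2*a/5008 = 20**2/(-1723) - 2*1476/5008 = 400*(-1/1723) - 2952*1/5008 = -400/1723 - 369/626 = -886187/1078598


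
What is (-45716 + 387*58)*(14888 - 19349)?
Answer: 103807470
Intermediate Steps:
(-45716 + 387*58)*(14888 - 19349) = (-45716 + 22446)*(-4461) = -23270*(-4461) = 103807470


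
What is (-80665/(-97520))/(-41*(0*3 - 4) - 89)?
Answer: 16133/1462800 ≈ 0.011029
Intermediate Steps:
(-80665/(-97520))/(-41*(0*3 - 4) - 89) = (-80665*(-1/97520))/(-41*(0 - 4) - 89) = 16133/(19504*(-41*(-4) - 89)) = 16133/(19504*(164 - 89)) = (16133/19504)/75 = (16133/19504)*(1/75) = 16133/1462800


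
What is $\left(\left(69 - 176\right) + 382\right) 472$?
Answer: $129800$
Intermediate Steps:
$\left(\left(69 - 176\right) + 382\right) 472 = \left(-107 + 382\right) 472 = 275 \cdot 472 = 129800$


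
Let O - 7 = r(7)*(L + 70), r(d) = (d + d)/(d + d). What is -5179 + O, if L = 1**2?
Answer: -5101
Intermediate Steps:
r(d) = 1 (r(d) = (2*d)/((2*d)) = (2*d)*(1/(2*d)) = 1)
L = 1
O = 78 (O = 7 + 1*(1 + 70) = 7 + 1*71 = 7 + 71 = 78)
-5179 + O = -5179 + 78 = -5101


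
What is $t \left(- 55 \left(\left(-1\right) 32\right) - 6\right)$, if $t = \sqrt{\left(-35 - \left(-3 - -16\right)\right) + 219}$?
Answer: $5262 \sqrt{19} \approx 22937.0$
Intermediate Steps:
$t = 3 \sqrt{19}$ ($t = \sqrt{\left(-35 - \left(-3 + 16\right)\right) + 219} = \sqrt{\left(-35 - 13\right) + 219} = \sqrt{-48 + 219} = \sqrt{171} = 3 \sqrt{19} \approx 13.077$)
$t \left(- 55 \left(\left(-1\right) 32\right) - 6\right) = 3 \sqrt{19} \left(- 55 \left(\left(-1\right) 32\right) - 6\right) = 3 \sqrt{19} \left(\left(-55\right) \left(-32\right) - 6\right) = 3 \sqrt{19} \left(1760 - 6\right) = 3 \sqrt{19} \cdot 1754 = 5262 \sqrt{19}$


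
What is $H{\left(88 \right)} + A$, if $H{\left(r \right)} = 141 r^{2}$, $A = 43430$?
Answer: $1135334$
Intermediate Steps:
$H{\left(88 \right)} + A = 141 \cdot 88^{2} + 43430 = 141 \cdot 7744 + 43430 = 1091904 + 43430 = 1135334$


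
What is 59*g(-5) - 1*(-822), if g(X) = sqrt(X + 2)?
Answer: 822 + 59*I*sqrt(3) ≈ 822.0 + 102.19*I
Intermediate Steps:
g(X) = sqrt(2 + X)
59*g(-5) - 1*(-822) = 59*sqrt(2 - 5) - 1*(-822) = 59*sqrt(-3) + 822 = 59*(I*sqrt(3)) + 822 = 59*I*sqrt(3) + 822 = 822 + 59*I*sqrt(3)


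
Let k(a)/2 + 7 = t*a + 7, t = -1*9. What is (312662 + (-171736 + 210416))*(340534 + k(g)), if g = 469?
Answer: 116677867464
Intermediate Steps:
t = -9
k(a) = -18*a (k(a) = -14 + 2*(-9*a + 7) = -14 + 2*(7 - 9*a) = -14 + (14 - 18*a) = -18*a)
(312662 + (-171736 + 210416))*(340534 + k(g)) = (312662 + (-171736 + 210416))*(340534 - 18*469) = (312662 + 38680)*(340534 - 8442) = 351342*332092 = 116677867464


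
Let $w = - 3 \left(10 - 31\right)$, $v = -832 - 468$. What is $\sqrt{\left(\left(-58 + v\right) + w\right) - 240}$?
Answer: $i \sqrt{1535} \approx 39.179 i$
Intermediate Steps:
$v = -1300$ ($v = -832 - 468 = -1300$)
$w = 63$ ($w = - 3 \left(10 - 31\right) = \left(-3\right) \left(-21\right) = 63$)
$\sqrt{\left(\left(-58 + v\right) + w\right) - 240} = \sqrt{\left(\left(-58 - 1300\right) + 63\right) - 240} = \sqrt{\left(-1358 + 63\right) - 240} = \sqrt{-1295 - 240} = \sqrt{-1535} = i \sqrt{1535}$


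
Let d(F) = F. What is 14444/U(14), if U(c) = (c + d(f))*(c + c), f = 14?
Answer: 3611/196 ≈ 18.423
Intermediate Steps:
U(c) = 2*c*(14 + c) (U(c) = (c + 14)*(c + c) = (14 + c)*(2*c) = 2*c*(14 + c))
14444/U(14) = 14444/((2*14*(14 + 14))) = 14444/((2*14*28)) = 14444/784 = 14444*(1/784) = 3611/196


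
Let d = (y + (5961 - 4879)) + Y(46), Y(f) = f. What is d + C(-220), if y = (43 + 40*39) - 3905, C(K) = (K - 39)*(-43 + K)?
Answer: 66943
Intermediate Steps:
C(K) = (-43 + K)*(-39 + K) (C(K) = (-39 + K)*(-43 + K) = (-43 + K)*(-39 + K))
y = -2302 (y = (43 + 1560) - 3905 = 1603 - 3905 = -2302)
d = -1174 (d = (-2302 + (5961 - 4879)) + 46 = (-2302 + 1082) + 46 = -1220 + 46 = -1174)
d + C(-220) = -1174 + (1677 + (-220)² - 82*(-220)) = -1174 + (1677 + 48400 + 18040) = -1174 + 68117 = 66943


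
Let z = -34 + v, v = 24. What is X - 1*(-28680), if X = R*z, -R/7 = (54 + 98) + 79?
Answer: 44850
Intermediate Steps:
z = -10 (z = -34 + 24 = -10)
R = -1617 (R = -7*((54 + 98) + 79) = -7*(152 + 79) = -7*231 = -1617)
X = 16170 (X = -1617*(-10) = 16170)
X - 1*(-28680) = 16170 - 1*(-28680) = 16170 + 28680 = 44850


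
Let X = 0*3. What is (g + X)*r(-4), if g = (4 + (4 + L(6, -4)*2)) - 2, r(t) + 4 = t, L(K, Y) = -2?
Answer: -16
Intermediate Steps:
r(t) = -4 + t
g = 2 (g = (4 + (4 - 2*2)) - 2 = (4 + (4 - 4)) - 2 = (4 + 0) - 2 = 4 - 2 = 2)
X = 0
(g + X)*r(-4) = (2 + 0)*(-4 - 4) = 2*(-8) = -16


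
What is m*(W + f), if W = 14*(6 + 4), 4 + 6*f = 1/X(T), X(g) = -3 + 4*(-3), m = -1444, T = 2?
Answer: -9053158/45 ≈ -2.0118e+5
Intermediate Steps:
X(g) = -15 (X(g) = -3 - 12 = -15)
f = -61/90 (f = -2/3 + (1/6)/(-15) = -2/3 + (1/6)*(-1/15) = -2/3 - 1/90 = -61/90 ≈ -0.67778)
W = 140 (W = 14*10 = 140)
m*(W + f) = -1444*(140 - 61/90) = -1444*12539/90 = -9053158/45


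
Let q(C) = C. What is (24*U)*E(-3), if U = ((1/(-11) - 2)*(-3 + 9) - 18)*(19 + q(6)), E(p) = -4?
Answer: 806400/11 ≈ 73309.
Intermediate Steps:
U = -8400/11 (U = ((1/(-11) - 2)*(-3 + 9) - 18)*(19 + 6) = ((-1/11 - 2)*6 - 18)*25 = (-23/11*6 - 18)*25 = (-138/11 - 18)*25 = -336/11*25 = -8400/11 ≈ -763.64)
(24*U)*E(-3) = (24*(-8400/11))*(-4) = -201600/11*(-4) = 806400/11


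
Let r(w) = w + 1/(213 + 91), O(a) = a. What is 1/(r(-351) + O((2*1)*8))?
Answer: -304/101839 ≈ -0.0029851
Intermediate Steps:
r(w) = 1/304 + w (r(w) = w + 1/304 = 1/304 + w)
1/(r(-351) + O((2*1)*8)) = 1/((1/304 - 351) + (2*1)*8) = 1/(-106703/304 + 2*8) = 1/(-106703/304 + 16) = 1/(-101839/304) = -304/101839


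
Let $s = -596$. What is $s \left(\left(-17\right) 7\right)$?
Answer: $70924$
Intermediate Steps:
$s \left(\left(-17\right) 7\right) = - 596 \left(\left(-17\right) 7\right) = \left(-596\right) \left(-119\right) = 70924$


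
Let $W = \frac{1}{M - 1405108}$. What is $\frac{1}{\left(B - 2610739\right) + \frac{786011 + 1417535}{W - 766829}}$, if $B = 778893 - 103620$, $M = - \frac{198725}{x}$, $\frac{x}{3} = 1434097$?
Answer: $- \frac{2317811086187878064}{4486051212159889575462093} \approx -5.1667 \cdot 10^{-7}$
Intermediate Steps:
$x = 4302291$ ($x = 3 \cdot 1434097 = 4302291$)
$M = - \frac{198725}{4302291} \approx -0.046191$
$W = - \frac{4302291}{6045183701153}$ ($W = \frac{1}{- \frac{198725}{4302291} - 1405108} = \frac{1}{- \frac{6045183701153}{4302291}} = - \frac{4302291}{6045183701153} \approx -7.1169 \cdot 10^{-7}$)
$B = 675273$ ($B = 778893 - 103620 = 675273$)
$\frac{1}{\left(B - 2610739\right) + \frac{786011 + 1417535}{W - 766829}} = \frac{1}{\left(675273 - 2610739\right) + \frac{786011 + 1417535}{- \frac{4302291}{6045183701153} - 766829}} = \frac{1}{-1935466 + \frac{2203546}{- \frac{4635622172375756128}{6045183701153}}} = \frac{1}{-1935466 + 2203546 \left(- \frac{6045183701153}{4635622172375756128}\right)} = \frac{1}{-1935466 - \frac{6660420181970444269}{2317811086187878064}} = \frac{1}{- \frac{4486051212159889575462093}{2317811086187878064}} = - \frac{2317811086187878064}{4486051212159889575462093}$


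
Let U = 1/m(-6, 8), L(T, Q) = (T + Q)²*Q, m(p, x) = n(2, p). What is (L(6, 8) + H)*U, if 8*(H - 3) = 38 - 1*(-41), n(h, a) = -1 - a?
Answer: 12647/40 ≈ 316.17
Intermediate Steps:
m(p, x) = -1 - p
L(T, Q) = Q*(Q + T)² (L(T, Q) = (Q + T)²*Q = Q*(Q + T)²)
H = 103/8 (H = 3 + (38 - 1*(-41))/8 = 3 + (38 + 41)/8 = 3 + (⅛)*79 = 3 + 79/8 = 103/8 ≈ 12.875)
U = ⅕ (U = 1/(-1 - 1*(-6)) = 1/(-1 + 6) = 1/5 = ⅕ ≈ 0.20000)
(L(6, 8) + H)*U = (8*(8 + 6)² + 103/8)*(⅕) = (8*14² + 103/8)*(⅕) = (8*196 + 103/8)*(⅕) = (1568 + 103/8)*(⅕) = (12647/8)*(⅕) = 12647/40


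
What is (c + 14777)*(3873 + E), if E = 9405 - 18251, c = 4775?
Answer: -97232096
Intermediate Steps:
E = -8846
(c + 14777)*(3873 + E) = (4775 + 14777)*(3873 - 8846) = 19552*(-4973) = -97232096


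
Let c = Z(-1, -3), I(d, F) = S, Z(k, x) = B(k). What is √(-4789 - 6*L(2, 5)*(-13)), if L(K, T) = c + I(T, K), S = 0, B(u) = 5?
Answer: I*√4399 ≈ 66.325*I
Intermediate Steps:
Z(k, x) = 5
I(d, F) = 0
c = 5
L(K, T) = 5 (L(K, T) = 5 + 0 = 5)
√(-4789 - 6*L(2, 5)*(-13)) = √(-4789 - 6*5*(-13)) = √(-4789 - 30*(-13)) = √(-4789 + 390) = √(-4399) = I*√4399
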